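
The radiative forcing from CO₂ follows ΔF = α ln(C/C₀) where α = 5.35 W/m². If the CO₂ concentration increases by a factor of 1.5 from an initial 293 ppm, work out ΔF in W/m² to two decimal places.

ΔF = 5.35 × ln(1.5) = 5.35 × 0.40547 = 2.1693 W/m².

ΔF = 2.17 W/m²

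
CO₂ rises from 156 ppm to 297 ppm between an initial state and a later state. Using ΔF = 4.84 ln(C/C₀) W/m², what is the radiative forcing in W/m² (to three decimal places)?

ΔF = 3.116 W/m²

CO₂ absorption bands are partially saturated, so forcing scales with the logarithm of the concentration ratio.
CO₂: 4.84 × ln(297/156) = 4.84 × ln(1.90385) = 4.84 × 0.64388 = 3.1164 W/m².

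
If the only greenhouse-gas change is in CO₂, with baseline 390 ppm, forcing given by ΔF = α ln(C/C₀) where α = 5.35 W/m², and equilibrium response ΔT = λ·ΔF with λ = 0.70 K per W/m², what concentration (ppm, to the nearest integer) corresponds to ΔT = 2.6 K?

Required forcing: ΔF = ΔT/λ = 2.6/0.70 = 3.7143 W/m².
Then ln(C/390) = ΔF/5.35 = 3.7143/5.35 = 0.69426.
So C = 390 × e^0.69426 = 390 × 2.00223 = 780.87 ppm.

C ≈ 781 ppm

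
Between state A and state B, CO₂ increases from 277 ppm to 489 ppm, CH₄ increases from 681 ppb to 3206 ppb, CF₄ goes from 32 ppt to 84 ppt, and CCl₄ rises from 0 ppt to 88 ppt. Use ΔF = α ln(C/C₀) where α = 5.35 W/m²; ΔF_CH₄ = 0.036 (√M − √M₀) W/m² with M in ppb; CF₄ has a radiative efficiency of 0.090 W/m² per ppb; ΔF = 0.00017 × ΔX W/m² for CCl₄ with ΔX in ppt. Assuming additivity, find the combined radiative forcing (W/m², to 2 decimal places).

CO₂: 5.35 × ln(489/277) = 5.35 × ln(1.76534) = 5.35 × 0.56834 = 3.0406 W/m².
CH₄: 0.036 × (√3206 − √681) = 0.036 × (56.6216 − 26.0960) = 0.036 × 30.5256 = 1.0989 W/m².
CF₄: Δ = 84 − 32 = 52 ppt = 0.052 ppb; ΔF = 0.090 × 0.052 = 0.0047 W/m².
CCl₄: ΔF = 0.00017 × (88 − 0) = 0.00017 × 88 = 0.0150 W/m².
Total ΔF = 3.0406 + 1.0989 + 0.0047 + 0.0150 = 4.1592 W/m².

ΔF = 4.16 W/m²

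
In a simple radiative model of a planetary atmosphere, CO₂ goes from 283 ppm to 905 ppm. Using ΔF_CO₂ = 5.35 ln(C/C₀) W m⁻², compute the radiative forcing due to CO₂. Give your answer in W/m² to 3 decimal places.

CO₂: 5.35 × ln(905/283) = 5.35 × ln(3.19788) = 5.35 × 1.16249 = 6.2193 W/m².

ΔF = 6.219 W/m²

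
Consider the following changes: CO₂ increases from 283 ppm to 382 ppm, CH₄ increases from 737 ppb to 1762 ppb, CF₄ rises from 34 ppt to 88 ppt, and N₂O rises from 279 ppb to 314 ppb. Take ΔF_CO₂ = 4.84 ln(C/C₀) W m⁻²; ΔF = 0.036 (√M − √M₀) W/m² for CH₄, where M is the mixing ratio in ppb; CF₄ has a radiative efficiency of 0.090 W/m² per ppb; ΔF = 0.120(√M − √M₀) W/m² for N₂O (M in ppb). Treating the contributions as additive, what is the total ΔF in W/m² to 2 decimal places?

CO₂: 4.84 × ln(382/283) = 4.84 × ln(1.34982) = 4.84 × 0.29997 = 1.4519 W/m².
CH₄: 0.036 × (√1762 − √737) = 0.036 × (41.9762 − 27.1477) = 0.036 × 14.8285 = 0.5338 W/m².
CF₄: Δ = 88 − 34 = 54 ppt = 0.054 ppb; ΔF = 0.090 × 0.054 = 0.0049 W/m².
N₂O: 0.120 × (√314 − √279) = 0.120 × (17.7200 − 16.7033) = 0.120 × 1.0167 = 0.1220 W/m².
Total ΔF = 1.4519 + 0.5338 + 0.0049 + 0.1220 = 2.1126 W/m².

ΔF = 2.11 W/m²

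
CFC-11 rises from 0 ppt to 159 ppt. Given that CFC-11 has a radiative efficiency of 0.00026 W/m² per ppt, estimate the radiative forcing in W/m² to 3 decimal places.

CFC-11: ΔF = 0.00026 × (159 − 0) = 0.00026 × 159 = 0.0413 W/m².

ΔF = 0.041 W/m²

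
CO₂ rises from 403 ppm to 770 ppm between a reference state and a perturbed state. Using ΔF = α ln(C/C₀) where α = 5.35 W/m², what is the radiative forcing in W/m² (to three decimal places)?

CO₂: 5.35 × ln(770/403) = 5.35 × ln(1.91067) = 5.35 × 0.64745 = 3.4639 W/m².

ΔF = 3.464 W/m²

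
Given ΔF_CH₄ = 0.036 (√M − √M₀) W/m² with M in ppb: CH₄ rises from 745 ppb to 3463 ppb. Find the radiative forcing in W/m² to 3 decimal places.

ΔF = 1.136 W/m²

CH₄: 0.036 × (√3463 − √745) = 0.036 × (58.8473 − 27.2947) = 0.036 × 31.5526 = 1.1359 W/m².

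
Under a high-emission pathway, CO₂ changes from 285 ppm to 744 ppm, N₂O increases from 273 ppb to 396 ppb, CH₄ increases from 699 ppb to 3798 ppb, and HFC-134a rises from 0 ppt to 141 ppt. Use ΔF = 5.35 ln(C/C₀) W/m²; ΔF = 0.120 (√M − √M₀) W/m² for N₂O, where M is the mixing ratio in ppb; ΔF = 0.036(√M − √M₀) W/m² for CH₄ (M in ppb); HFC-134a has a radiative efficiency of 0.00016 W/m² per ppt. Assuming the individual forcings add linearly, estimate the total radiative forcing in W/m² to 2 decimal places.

ΔF = 6.83 W/m²

CO₂: 5.35 × ln(744/285) = 5.35 × ln(2.61053) = 5.35 × 0.95955 = 5.1336 W/m².
N₂O: 0.120 × (√396 − √273) = 0.120 × (19.8997 − 16.5227) = 0.120 × 3.3770 = 0.4052 W/m².
CH₄: 0.036 × (√3798 − √699) = 0.036 × (61.6279 − 26.4386) = 0.036 × 35.1893 = 1.2668 W/m².
HFC-134a: ΔF = 0.00016 × (141 − 0) = 0.00016 × 141 = 0.0226 W/m².
Total ΔF = 5.1336 + 0.4052 + 1.2668 + 0.0226 = 6.8282 W/m².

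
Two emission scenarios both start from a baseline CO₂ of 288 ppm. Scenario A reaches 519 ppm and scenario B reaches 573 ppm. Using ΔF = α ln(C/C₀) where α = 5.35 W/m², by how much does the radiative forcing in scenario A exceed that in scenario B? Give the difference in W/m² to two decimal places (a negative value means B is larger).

ΔF_A = 5.35 ln(519/288) = 5.35 × 0.58894 = 3.1508 W/m².
ΔF_B = 5.35 ln(573/288) = 5.35 × 0.68793 = 3.6804 W/m².
Difference: 3.1508 − 3.6804 = -0.5296 W/m².

ΔF_A − ΔF_B = -0.53 W/m²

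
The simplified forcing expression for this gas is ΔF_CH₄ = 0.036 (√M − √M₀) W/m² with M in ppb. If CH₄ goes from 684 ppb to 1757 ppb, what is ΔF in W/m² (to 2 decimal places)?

ΔF = 0.57 W/m²

CH₄: 0.036 × (√1757 − √684) = 0.036 × (41.9166 − 26.1534) = 0.036 × 15.7632 = 0.5675 W/m².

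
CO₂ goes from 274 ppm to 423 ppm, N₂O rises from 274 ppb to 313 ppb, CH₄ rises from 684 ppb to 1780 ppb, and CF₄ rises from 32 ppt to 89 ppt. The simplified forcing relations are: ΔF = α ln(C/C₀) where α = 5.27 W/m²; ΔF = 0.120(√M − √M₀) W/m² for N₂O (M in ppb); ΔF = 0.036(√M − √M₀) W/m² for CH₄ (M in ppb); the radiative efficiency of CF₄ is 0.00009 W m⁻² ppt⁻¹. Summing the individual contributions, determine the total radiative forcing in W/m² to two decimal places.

CO₂: 5.27 × ln(423/274) = 5.27 × ln(1.54380) = 5.27 × 0.43425 = 2.2885 W/m².
N₂O: 0.120 × (√313 − √274) = 0.120 × (17.6918 − 16.5529) = 0.120 × 1.1389 = 0.1367 W/m².
CH₄: 0.036 × (√1780 − √684) = 0.036 × (42.1900 − 26.1534) = 0.036 × 16.0366 = 0.5773 W/m².
CF₄: ΔF = 0.00009 × (89 − 32) = 0.00009 × 57 = 0.0051 W/m².
Total ΔF = 2.2885 + 0.1367 + 0.5773 + 0.0051 = 3.0076 W/m².

ΔF = 3.01 W/m²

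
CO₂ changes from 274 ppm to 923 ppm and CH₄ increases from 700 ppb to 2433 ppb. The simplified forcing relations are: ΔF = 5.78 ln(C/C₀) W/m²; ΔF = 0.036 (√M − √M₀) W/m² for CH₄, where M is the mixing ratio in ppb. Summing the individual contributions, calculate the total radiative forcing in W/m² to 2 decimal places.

ΔF = 7.84 W/m²

CO₂: 5.78 × ln(923/274) = 5.78 × ln(3.36861) = 5.78 × 1.21450 = 7.0198 W/m².
CH₄: 0.036 × (√2433 − √700) = 0.036 × (49.3254 − 26.4575) = 0.036 × 22.8679 = 0.8232 W/m².
Total ΔF = 7.0198 + 0.8232 = 7.8430 W/m².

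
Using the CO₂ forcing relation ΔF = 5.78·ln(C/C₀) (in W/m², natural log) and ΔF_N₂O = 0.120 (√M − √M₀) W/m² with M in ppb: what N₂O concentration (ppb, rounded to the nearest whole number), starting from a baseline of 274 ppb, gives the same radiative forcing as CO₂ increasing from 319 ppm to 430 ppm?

CO₂ forcing: 5.78 × ln(430/319) = 5.78 × 0.298594 = 1.72587 W/m².
Set 0.120(√M − √274) = 1.72587: √M = 1.72587/0.120 + √274 = 14.3823 + 16.5529 = 30.9352.
M = (30.9352)² = 956.99 ppb.

M ≈ 957 ppb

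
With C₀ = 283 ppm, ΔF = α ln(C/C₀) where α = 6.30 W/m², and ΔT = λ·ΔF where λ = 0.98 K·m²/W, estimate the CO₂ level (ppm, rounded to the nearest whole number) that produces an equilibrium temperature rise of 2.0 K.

C ≈ 391 ppm

Required forcing: ΔF = ΔT/λ = 2.0/0.98 = 2.0408 W/m².
Then ln(C/283) = ΔF/6.30 = 2.0408/6.30 = 0.32394.
So C = 283 × e^0.32394 = 283 × 1.38256 = 391.26 ppm.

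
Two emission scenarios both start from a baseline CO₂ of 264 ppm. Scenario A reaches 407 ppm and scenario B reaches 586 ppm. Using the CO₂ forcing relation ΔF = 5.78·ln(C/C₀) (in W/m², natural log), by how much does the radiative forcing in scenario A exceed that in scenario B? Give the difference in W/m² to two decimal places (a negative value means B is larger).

ΔF_A − ΔF_B = -2.11 W/m²

ΔF_A = 5.78 ln(407/264) = 5.78 × 0.43286 = 2.5019 W/m².
ΔF_B = 5.78 ln(586/264) = 5.78 × 0.79737 = 4.6088 W/m².
Difference: 2.5019 − 4.6088 = -2.1069 W/m².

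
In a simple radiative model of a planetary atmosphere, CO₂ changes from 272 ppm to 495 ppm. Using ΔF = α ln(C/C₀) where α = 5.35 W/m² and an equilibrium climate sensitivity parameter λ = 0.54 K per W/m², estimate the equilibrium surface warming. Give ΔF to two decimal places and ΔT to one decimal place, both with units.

CO₂: 5.35 × ln(495/272) = 5.35 × ln(1.81985) = 5.35 × 0.59875 = 3.2033 W/m².
ΔT = λ ΔF = 0.54 × 3.20 = 1.7280 K.

ΔF = 3.20 W/m²; ΔT = 1.7 K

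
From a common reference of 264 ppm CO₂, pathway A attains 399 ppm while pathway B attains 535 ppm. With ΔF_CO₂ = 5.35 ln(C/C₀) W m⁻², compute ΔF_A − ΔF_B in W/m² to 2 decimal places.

ΔF_A − ΔF_B = -1.57 W/m²

ΔF_A = 5.35 ln(399/264) = 5.35 × 0.41301 = 2.2096 W/m².
ΔF_B = 5.35 ln(535/264) = 5.35 × 0.70632 = 3.7788 W/m².
Difference: 2.2096 − 3.7788 = -1.5692 W/m².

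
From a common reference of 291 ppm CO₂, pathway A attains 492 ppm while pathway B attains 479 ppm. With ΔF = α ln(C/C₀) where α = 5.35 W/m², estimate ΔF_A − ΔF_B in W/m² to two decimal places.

ΔF_A − ΔF_B = 0.14 W/m²

ΔF_A = 5.35 ln(492/291) = 5.35 × 0.52516 = 2.8096 W/m².
ΔF_B = 5.35 ln(479/291) = 5.35 × 0.49838 = 2.6663 W/m².
Difference: 2.8096 − 2.6663 = 0.1433 W/m².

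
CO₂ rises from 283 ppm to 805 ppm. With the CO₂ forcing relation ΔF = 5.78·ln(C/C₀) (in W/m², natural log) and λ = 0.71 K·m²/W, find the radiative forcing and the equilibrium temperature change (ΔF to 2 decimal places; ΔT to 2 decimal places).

CO₂: 5.78 × ln(805/283) = 5.78 × ln(2.84452) = 5.78 × 1.04539 = 6.0424 W/m².
ΔT = λ ΔF = 0.71 × 6.04 = 4.2884 K.

ΔF = 6.04 W/m²; ΔT = 4.29 K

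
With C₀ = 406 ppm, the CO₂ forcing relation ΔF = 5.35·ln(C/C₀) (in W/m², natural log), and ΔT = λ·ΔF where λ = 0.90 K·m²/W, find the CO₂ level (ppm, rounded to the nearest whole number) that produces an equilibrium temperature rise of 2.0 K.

Required forcing: ΔF = ΔT/λ = 2.0/0.90 = 2.2222 W/m².
Then ln(C/406) = ΔF/5.35 = 2.2222/5.35 = 0.41536.
So C = 406 × e^0.41536 = 406 × 1.51492 = 615.06 ppm.

C ≈ 615 ppm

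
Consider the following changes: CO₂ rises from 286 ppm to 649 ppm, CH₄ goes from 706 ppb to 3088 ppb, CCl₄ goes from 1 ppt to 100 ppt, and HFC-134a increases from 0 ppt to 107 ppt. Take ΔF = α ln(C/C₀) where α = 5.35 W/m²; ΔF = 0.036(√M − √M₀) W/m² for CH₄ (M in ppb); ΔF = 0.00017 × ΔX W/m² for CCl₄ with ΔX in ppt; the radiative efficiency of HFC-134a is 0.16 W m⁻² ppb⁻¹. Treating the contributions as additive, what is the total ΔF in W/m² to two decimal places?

ΔF = 5.46 W/m²

CO₂: 5.35 × ln(649/286) = 5.35 × ln(2.26923) = 5.35 × 0.81944 = 4.3840 W/m².
CH₄: 0.036 × (√3088 − √706) = 0.036 × (55.5698 − 26.5707) = 0.036 × 28.9991 = 1.0440 W/m².
CCl₄: ΔF = 0.00017 × (100 − 1) = 0.00017 × 99 = 0.0168 W/m².
HFC-134a: Δ = 107 − 0 = 107 ppt = 0.107 ppb; ΔF = 0.16 × 0.107 = 0.0171 W/m².
Total ΔF = 4.3840 + 1.0440 + 0.0168 + 0.0171 = 5.4619 W/m².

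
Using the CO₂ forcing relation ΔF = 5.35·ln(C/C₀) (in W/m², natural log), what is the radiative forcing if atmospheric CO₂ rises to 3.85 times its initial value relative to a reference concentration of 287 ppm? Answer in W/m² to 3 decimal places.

Because the forcing depends only on the ratio C/C₀, the initial concentration does not enter.
ΔF = 5.35 × ln(3.85) = 5.35 × 1.34807 = 7.2122 W/m².

ΔF = 7.212 W/m²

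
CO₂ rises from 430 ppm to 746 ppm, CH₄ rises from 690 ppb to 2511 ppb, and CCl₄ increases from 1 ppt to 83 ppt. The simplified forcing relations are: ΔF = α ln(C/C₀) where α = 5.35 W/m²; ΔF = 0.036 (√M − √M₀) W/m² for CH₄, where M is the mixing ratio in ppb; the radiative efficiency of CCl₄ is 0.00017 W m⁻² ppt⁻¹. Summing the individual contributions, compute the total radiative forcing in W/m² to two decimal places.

CO₂: 5.35 × ln(746/430) = 5.35 × ln(1.73488) = 5.35 × 0.55094 = 2.9475 W/m².
CH₄: 0.036 × (√2511 − √690) = 0.036 × (50.1099 − 26.2679) = 0.036 × 23.8420 = 0.8583 W/m².
CCl₄: ΔF = 0.00017 × (83 − 1) = 0.00017 × 82 = 0.0139 W/m².
Total ΔF = 2.9475 + 0.8583 + 0.0139 = 3.8197 W/m².

ΔF = 3.82 W/m²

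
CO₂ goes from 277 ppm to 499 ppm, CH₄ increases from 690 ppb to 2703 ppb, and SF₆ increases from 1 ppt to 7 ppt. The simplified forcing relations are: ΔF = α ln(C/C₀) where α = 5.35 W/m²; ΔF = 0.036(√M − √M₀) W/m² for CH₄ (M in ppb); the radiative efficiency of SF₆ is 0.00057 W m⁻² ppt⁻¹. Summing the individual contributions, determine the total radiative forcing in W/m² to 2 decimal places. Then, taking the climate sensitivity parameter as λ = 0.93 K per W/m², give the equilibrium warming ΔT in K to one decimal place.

CO₂: 5.35 × ln(499/277) = 5.35 × ln(1.80144) = 5.35 × 0.58859 = 3.1490 W/m².
CH₄: 0.036 × (√2703 − √690) = 0.036 × (51.9904 − 26.2679) = 0.036 × 25.7225 = 0.9260 W/m².
SF₆: ΔF = 0.00057 × (7 − 1) = 0.00057 × 6 = 0.0034 W/m².
Total ΔF = 3.1490 + 0.9260 + 0.0034 = 4.0784 W/m².
ΔT = λ ΔF = 0.93 × 4.08 = 3.7944 K.

ΔF = 4.08 W/m²; ΔT = 3.8 K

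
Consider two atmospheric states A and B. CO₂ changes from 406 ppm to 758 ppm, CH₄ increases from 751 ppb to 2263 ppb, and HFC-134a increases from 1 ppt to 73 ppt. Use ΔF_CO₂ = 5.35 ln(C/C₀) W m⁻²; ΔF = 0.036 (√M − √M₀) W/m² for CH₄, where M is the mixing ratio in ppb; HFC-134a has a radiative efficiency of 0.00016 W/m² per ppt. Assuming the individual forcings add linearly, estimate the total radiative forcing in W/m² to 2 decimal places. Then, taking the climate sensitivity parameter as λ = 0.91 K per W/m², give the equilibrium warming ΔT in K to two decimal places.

CO₂: 5.35 × ln(758/406) = 5.35 × ln(1.86700) = 5.35 × 0.62433 = 3.3402 W/m².
CH₄: 0.036 × (√2263 − √751) = 0.036 × (47.5710 − 27.4044) = 0.036 × 20.1666 = 0.7260 W/m².
HFC-134a: ΔF = 0.00016 × (73 − 1) = 0.00016 × 72 = 0.0115 W/m².
Total ΔF = 3.3402 + 0.7260 + 0.0115 = 4.0777 W/m².
ΔT = λ ΔF = 0.91 × 4.08 = 3.7128 K.

ΔF = 4.08 W/m²; ΔT = 3.71 K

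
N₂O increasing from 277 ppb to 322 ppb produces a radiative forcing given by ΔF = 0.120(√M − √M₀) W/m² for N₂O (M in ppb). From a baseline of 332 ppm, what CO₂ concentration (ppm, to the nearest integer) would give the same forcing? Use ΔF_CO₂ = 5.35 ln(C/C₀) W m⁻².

N₂O forcing: 0.120 × (√322 − √277) = 0.120 × (17.9444 − 16.6433) = 0.120 × 1.3011 = 0.15613 W/m².
Set 5.35 ln(C/332) = 0.15613: ln(C/332) = 0.15613/5.35 = 0.02918, so C = 332 × e^0.02918 = 332 × 1.02961 = 341.83 ppm.

C ≈ 342 ppm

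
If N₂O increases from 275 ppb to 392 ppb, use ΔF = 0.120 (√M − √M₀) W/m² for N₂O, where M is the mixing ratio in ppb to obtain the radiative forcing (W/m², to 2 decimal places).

N₂O: 0.120 × (√392 − √275) = 0.120 × (19.7990 − 16.5831) = 0.120 × 3.2159 = 0.3859 W/m².

ΔF = 0.39 W/m²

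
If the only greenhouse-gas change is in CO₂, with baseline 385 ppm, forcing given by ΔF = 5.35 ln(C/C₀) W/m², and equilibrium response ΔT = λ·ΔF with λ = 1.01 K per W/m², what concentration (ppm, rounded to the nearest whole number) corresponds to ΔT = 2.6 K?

C ≈ 623 ppm

Required forcing: ΔF = ΔT/λ = 2.6/1.01 = 2.5743 W/m².
Then ln(C/385) = ΔF/5.35 = 2.5743/5.35 = 0.48118.
So C = 385 × e^0.48118 = 385 × 1.61798 = 622.92 ppm.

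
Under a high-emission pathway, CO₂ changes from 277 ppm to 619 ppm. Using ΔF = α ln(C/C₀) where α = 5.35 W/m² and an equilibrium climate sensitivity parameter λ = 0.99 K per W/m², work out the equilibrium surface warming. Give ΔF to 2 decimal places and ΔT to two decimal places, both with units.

ΔF = 4.30 W/m²; ΔT = 4.26 K

CO₂: 5.35 × ln(619/277) = 5.35 × ln(2.23466) = 5.35 × 0.80409 = 4.3019 W/m².
ΔT = λ ΔF = 0.99 × 4.30 = 4.2570 K.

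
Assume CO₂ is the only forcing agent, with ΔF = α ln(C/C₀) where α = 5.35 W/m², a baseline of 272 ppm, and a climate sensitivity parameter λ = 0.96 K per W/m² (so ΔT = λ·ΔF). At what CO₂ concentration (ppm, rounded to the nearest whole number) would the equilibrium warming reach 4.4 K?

Required forcing: ΔF = ΔT/λ = 4.4/0.96 = 4.5833 W/m².
Then ln(C/272) = ΔF/5.35 = 4.5833/5.35 = 0.85669.
So C = 272 × e^0.85669 = 272 × 2.35535 = 640.66 ppm.

C ≈ 641 ppm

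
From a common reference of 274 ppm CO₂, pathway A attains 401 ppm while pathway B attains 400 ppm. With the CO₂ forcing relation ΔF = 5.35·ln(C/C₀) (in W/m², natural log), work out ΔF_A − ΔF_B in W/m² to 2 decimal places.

ΔF_A − ΔF_B = 0.01 W/m²

ΔF_A = 5.35 ln(401/274) = 5.35 × 0.38083 = 2.0374 W/m².
ΔF_B = 5.35 ln(400/274) = 5.35 × 0.37834 = 2.0241 W/m².
Difference: 2.0374 − 2.0241 = 0.0133 W/m².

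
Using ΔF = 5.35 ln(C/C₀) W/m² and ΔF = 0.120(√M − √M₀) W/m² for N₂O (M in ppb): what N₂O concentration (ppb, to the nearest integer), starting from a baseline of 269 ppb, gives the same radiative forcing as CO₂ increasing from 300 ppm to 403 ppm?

M ≈ 874 ppb

CO₂ forcing: 5.35 × ln(403/300) = 5.35 × 0.295154 = 1.57907 W/m².
Set 0.120(√M − √269) = 1.57907: √M = 1.57907/0.120 + √269 = 13.1589 + 16.4012 = 29.5601.
M = (29.5601)² = 873.80 ppb.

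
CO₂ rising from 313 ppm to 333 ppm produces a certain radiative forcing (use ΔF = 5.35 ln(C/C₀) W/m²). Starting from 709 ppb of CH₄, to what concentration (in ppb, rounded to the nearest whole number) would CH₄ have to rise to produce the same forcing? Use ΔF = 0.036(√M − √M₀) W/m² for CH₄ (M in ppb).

M ≈ 1284 ppb

CO₂ forcing: 5.35 × ln(333/313) = 5.35 × 0.061939 = 0.33137 W/m².
Set 0.036(√M − √709) = 0.33137: √M = 0.33137/0.036 + √709 = 9.2047 + 26.6271 = 35.8318.
M = (35.8318)² = 1283.92 ppb.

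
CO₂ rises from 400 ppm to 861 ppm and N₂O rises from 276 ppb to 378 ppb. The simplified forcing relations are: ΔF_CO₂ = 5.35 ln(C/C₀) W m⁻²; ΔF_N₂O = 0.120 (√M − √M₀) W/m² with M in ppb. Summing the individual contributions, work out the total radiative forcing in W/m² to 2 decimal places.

CO₂: 5.35 × ln(861/400) = 5.35 × ln(2.15250) = 5.35 × 0.76663 = 4.1015 W/m².
N₂O: 0.120 × (√378 − √276) = 0.120 × (19.4422 − 16.6132) = 0.120 × 2.8290 = 0.3395 W/m².
Total ΔF = 4.1015 + 0.3395 = 4.4410 W/m².

ΔF = 4.44 W/m²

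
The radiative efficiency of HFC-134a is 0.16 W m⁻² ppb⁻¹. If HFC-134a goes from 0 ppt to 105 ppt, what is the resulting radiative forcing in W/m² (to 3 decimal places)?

HFC-134a: Δ = 105 − 0 = 105 ppt = 0.105 ppb; ΔF = 0.16 × 0.105 = 0.0168 W/m².

ΔF = 0.017 W/m²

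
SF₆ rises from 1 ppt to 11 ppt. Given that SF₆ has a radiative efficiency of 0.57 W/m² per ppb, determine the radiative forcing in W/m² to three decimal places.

ΔF = 0.006 W/m²

SF₆: Δ = 11 − 1 = 10 ppt = 0.010 ppb; ΔF = 0.57 × 0.010 = 0.0057 W/m².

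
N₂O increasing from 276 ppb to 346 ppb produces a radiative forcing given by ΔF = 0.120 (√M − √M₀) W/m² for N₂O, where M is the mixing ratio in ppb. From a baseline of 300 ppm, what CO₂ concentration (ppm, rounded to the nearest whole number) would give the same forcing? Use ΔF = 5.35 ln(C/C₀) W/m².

N₂O forcing: 0.120 × (√346 − √276) = 0.120 × (18.6011 − 16.6132) = 0.120 × 1.9879 = 0.23855 W/m².
Set 5.35 ln(C/300) = 0.23855: ln(C/300) = 0.23855/5.35 = 0.04459, so C = 300 × e^0.04459 = 300 × 1.04560 = 313.68 ppm.

C ≈ 314 ppm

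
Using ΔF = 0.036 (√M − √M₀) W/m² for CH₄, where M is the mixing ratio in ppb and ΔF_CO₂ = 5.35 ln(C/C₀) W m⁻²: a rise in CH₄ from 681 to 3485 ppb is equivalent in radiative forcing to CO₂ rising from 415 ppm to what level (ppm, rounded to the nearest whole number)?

C ≈ 518 ppm

CH₄ forcing: 0.036 × (√3485 − √681) = 0.036 × (59.0339 − 26.0960) = 0.036 × 32.9379 = 1.18576 W/m².
Set 5.35 ln(C/415) = 1.18576: ln(C/415) = 1.18576/5.35 = 0.22164, so C = 415 × e^0.22164 = 415 × 1.24812 = 517.97 ppm.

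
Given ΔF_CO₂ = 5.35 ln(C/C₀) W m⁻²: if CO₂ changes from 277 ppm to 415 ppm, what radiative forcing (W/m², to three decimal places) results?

ΔF = 2.163 W/m²

CO₂: 5.35 × ln(415/277) = 5.35 × ln(1.49819) = 5.35 × 0.40426 = 2.1628 W/m².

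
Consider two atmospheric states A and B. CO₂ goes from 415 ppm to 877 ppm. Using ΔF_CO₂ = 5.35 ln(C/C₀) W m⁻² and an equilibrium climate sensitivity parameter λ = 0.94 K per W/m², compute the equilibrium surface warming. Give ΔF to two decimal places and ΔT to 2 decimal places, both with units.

CO₂: 5.35 × ln(877/415) = 5.35 × ln(2.11325) = 5.35 × 0.74823 = 4.0030 W/m².
ΔT = λ ΔF = 0.94 × 4.00 = 3.7600 K.

ΔF = 4.00 W/m²; ΔT = 3.76 K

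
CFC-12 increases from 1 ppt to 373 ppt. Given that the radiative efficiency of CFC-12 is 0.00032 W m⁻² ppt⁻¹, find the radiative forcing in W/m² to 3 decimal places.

CFC-12: ΔF = 0.00032 × (373 − 1) = 0.00032 × 372 = 0.1190 W/m².

ΔF = 0.119 W/m²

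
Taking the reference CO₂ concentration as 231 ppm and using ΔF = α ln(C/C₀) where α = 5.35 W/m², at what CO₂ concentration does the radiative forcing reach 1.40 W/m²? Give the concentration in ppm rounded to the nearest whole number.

Set 5.35 ln(C/231) = 1.40, so ln(C/231) = 1.40/5.35 = 0.26168.
Then C/231 = e^0.26168 = 1.29911, giving C = 231 × 1.29911 = 300.09 ppm.

C ≈ 300 ppm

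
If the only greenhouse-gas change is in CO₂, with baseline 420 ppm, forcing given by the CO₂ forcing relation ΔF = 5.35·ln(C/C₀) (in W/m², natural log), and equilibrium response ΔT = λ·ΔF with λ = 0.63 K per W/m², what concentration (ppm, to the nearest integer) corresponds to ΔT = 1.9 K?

C ≈ 738 ppm

Required forcing: ΔF = ΔT/λ = 1.9/0.63 = 3.0159 W/m².
Then ln(C/420) = ΔF/5.35 = 3.0159/5.35 = 0.56372.
So C = 420 × e^0.56372 = 420 × 1.75720 = 738.02 ppm.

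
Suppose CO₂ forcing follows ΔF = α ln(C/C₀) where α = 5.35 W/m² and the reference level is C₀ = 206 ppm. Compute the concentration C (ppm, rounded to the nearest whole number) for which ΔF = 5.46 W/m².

Set 5.35 ln(C/206) = 5.46, so ln(C/206) = 5.46/5.35 = 1.02056.
Then C/206 = e^1.02056 = 2.77475, giving C = 206 × 2.77475 = 571.60 ppm.

C ≈ 572 ppm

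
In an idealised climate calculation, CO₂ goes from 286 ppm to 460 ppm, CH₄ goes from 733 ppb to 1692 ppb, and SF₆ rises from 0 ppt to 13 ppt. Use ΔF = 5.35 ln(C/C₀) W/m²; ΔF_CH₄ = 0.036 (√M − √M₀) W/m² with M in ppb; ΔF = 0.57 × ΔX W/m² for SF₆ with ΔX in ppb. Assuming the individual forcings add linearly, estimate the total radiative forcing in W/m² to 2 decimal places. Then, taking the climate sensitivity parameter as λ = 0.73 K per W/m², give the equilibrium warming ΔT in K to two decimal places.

ΔF = 3.06 W/m²; ΔT = 2.23 K

CO₂: 5.35 × ln(460/286) = 5.35 × ln(1.60839) = 5.35 × 0.47523 = 2.5425 W/m².
CH₄: 0.036 × (√1692 − √733) = 0.036 × (41.1339 − 27.0740) = 0.036 × 14.0599 = 0.5062 W/m².
SF₆: Δ = 13 − 0 = 13 ppt = 0.013 ppb; ΔF = 0.57 × 0.013 = 0.0074 W/m².
Total ΔF = 2.5425 + 0.5062 + 0.0074 = 3.0561 W/m².
ΔT = λ ΔF = 0.73 × 3.06 = 2.2338 K.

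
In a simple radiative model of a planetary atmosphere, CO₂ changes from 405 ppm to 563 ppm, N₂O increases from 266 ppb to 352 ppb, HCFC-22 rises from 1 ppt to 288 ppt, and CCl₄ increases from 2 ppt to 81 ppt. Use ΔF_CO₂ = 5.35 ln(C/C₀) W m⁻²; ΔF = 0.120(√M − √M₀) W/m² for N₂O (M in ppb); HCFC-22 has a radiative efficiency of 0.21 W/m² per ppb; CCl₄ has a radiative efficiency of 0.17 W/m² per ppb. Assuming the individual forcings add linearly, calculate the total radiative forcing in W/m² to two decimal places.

ΔF = 2.13 W/m²

CO₂: 5.35 × ln(563/405) = 5.35 × ln(1.39012) = 5.35 × 0.32939 = 1.7622 W/m².
N₂O: 0.120 × (√352 − √266) = 0.120 × (18.7617 − 16.3095) = 0.120 × 2.4522 = 0.2943 W/m².
HCFC-22: Δ = 288 − 1 = 287 ppt = 0.287 ppb; ΔF = 0.21 × 0.287 = 0.0603 W/m².
CCl₄: Δ = 81 − 2 = 79 ppt = 0.079 ppb; ΔF = 0.17 × 0.079 = 0.0134 W/m².
Total ΔF = 1.7622 + 0.2943 + 0.0603 + 0.0134 = 2.1302 W/m².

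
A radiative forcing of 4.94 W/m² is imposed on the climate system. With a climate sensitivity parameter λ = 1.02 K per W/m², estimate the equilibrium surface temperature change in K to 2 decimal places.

ΔT = 5.04 K

ΔT = λ ΔF = 1.02 × 4.94 = 5.0388 K.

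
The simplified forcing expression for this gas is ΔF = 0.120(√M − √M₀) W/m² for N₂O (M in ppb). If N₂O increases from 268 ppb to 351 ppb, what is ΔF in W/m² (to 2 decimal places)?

N₂O: 0.120 × (√351 − √268) = 0.120 × (18.7350 − 16.3707) = 0.120 × 2.3643 = 0.2837 W/m².

ΔF = 0.28 W/m²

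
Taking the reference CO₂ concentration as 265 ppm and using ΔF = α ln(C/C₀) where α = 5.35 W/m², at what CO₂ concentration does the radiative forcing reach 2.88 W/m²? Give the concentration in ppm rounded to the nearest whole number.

C ≈ 454 ppm

Set 5.35 ln(C/265) = 2.88, so ln(C/265) = 2.88/5.35 = 0.53832.
Then C/265 = e^0.53832 = 1.71313, giving C = 265 × 1.71313 = 453.98 ppm.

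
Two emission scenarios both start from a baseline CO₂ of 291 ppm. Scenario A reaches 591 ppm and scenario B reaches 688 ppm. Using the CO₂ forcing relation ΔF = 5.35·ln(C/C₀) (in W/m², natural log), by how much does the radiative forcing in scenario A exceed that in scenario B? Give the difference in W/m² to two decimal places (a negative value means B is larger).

ΔF_A − ΔF_B = -0.81 W/m²

ΔF_A = 5.35 ln(591/291) = 5.35 × 0.70849 = 3.7904 W/m².
ΔF_B = 5.35 ln(688/291) = 5.35 × 0.86047 = 4.6035 W/m².
Difference: 3.7904 − 4.6035 = -0.8131 W/m².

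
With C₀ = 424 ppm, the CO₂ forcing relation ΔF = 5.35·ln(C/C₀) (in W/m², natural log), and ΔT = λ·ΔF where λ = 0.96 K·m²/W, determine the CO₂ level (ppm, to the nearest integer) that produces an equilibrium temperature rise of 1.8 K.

C ≈ 602 ppm

Required forcing: ΔF = ΔT/λ = 1.8/0.96 = 1.8750 W/m².
Then ln(C/424) = ΔF/5.35 = 1.8750/5.35 = 0.35047.
So C = 424 × e^0.35047 = 424 × 1.41973 = 601.97 ppm.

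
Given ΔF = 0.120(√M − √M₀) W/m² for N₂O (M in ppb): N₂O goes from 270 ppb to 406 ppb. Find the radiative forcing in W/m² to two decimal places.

N₂O: 0.120 × (√406 − √270) = 0.120 × (20.1494 − 16.4317) = 0.120 × 3.7177 = 0.4461 W/m².

ΔF = 0.45 W/m²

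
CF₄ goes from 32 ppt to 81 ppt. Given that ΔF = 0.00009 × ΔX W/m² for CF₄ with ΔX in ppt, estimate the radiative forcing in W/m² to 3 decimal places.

ΔF = 0.004 W/m²

CF₄: ΔF = 0.00009 × (81 − 32) = 0.00009 × 49 = 0.0044 W/m².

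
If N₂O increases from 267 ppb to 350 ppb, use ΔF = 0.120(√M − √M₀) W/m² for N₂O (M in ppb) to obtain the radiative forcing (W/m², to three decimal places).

N₂O: 0.120 × (√350 − √267) = 0.120 × (18.7083 − 16.3401) = 0.120 × 2.3682 = 0.2842 W/m².

ΔF = 0.284 W/m²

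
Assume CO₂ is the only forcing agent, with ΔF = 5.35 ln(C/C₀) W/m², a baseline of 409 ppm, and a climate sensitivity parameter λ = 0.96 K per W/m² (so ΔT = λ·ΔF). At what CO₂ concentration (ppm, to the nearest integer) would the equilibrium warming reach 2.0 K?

C ≈ 604 ppm

Required forcing: ΔF = ΔT/λ = 2.0/0.96 = 2.0833 W/m².
Then ln(C/409) = ΔF/5.35 = 2.0833/5.35 = 0.38940.
So C = 409 × e^0.38940 = 409 × 1.47609 = 603.72 ppm.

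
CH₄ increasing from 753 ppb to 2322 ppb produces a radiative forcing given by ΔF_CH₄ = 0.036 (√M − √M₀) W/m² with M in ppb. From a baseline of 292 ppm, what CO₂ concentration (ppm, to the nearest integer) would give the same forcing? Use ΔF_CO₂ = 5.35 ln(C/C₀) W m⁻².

CH₄ forcing: 0.036 × (√2322 − √753) = 0.036 × (48.1871 − 27.4408) = 0.036 × 20.7463 = 0.74687 W/m².
Set 5.35 ln(C/292) = 0.74687: ln(C/292) = 0.74687/5.35 = 0.13960, so C = 292 × e^0.13960 = 292 × 1.14981 = 335.74 ppm.

C ≈ 336 ppm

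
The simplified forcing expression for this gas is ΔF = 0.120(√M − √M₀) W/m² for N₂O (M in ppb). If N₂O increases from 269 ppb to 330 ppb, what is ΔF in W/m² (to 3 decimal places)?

N₂O: 0.120 × (√330 − √269) = 0.120 × (18.1659 − 16.4012) = 0.120 × 1.7647 = 0.2118 W/m².

ΔF = 0.212 W/m²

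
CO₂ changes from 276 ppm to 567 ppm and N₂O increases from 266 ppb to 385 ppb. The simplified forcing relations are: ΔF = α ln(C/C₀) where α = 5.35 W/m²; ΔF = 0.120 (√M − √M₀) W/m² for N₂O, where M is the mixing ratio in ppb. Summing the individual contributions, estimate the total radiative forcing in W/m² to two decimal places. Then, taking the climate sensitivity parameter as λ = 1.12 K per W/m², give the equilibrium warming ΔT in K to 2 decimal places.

ΔF = 4.25 W/m²; ΔT = 4.76 K

CO₂: 5.35 × ln(567/276) = 5.35 × ln(2.05435) = 5.35 × 0.71996 = 3.8518 W/m².
N₂O: 0.120 × (√385 − √266) = 0.120 × (19.6214 − 16.3095) = 0.120 × 3.3119 = 0.3974 W/m².
Total ΔF = 3.8518 + 0.3974 = 4.2492 W/m².
ΔT = λ ΔF = 1.12 × 4.25 = 4.7600 K.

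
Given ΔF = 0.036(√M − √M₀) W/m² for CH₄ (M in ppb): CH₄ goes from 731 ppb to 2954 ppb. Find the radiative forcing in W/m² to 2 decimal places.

ΔF = 0.98 W/m²

CH₄: 0.036 × (√2954 − √731) = 0.036 × (54.3507 − 27.0370) = 0.036 × 27.3137 = 0.9833 W/m².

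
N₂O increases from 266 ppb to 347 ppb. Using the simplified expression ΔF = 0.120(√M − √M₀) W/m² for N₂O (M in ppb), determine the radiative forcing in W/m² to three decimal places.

ΔF = 0.278 W/m²

N₂O: 0.120 × (√347 − √266) = 0.120 × (18.6279 − 16.3095) = 0.120 × 2.3184 = 0.2782 W/m².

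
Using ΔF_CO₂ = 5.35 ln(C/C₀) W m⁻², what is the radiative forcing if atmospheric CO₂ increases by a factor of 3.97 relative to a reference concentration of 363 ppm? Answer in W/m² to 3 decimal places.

ΔF = 7.376 W/m²

Because the forcing depends only on the ratio C/C₀, the initial concentration does not enter.
ΔF = 5.35 × ln(3.97) = 5.35 × 1.37877 = 7.3764 W/m².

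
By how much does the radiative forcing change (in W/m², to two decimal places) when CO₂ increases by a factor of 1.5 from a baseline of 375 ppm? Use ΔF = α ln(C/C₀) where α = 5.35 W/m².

Because the forcing depends only on the ratio C/C₀, the initial concentration does not enter.
ΔF = 5.35 × ln(1.5) = 5.35 × 0.40547 = 2.1693 W/m².

ΔF = 2.17 W/m²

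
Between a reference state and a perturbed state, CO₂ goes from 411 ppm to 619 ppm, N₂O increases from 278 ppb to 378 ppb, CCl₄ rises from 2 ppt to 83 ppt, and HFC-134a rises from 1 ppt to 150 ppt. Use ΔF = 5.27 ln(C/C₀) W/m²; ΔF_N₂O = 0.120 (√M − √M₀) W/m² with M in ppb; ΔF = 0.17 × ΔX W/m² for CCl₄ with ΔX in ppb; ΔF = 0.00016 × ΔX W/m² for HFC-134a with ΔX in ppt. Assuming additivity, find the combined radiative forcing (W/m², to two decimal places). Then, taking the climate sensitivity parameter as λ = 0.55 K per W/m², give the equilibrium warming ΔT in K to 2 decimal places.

ΔF = 2.53 W/m²; ΔT = 1.39 K

CO₂: 5.27 × ln(619/411) = 5.27 × ln(1.50608) = 5.27 × 0.40951 = 2.1581 W/m².
N₂O: 0.120 × (√378 − √278) = 0.120 × (19.4422 − 16.6733) = 0.120 × 2.7689 = 0.3323 W/m².
CCl₄: Δ = 83 − 2 = 81 ppt = 0.081 ppb; ΔF = 0.17 × 0.081 = 0.0138 W/m².
HFC-134a: ΔF = 0.00016 × (150 − 1) = 0.00016 × 149 = 0.0238 W/m².
Total ΔF = 2.1581 + 0.3323 + 0.0138 + 0.0238 = 2.5280 W/m².
ΔT = λ ΔF = 0.55 × 2.53 = 1.3915 K.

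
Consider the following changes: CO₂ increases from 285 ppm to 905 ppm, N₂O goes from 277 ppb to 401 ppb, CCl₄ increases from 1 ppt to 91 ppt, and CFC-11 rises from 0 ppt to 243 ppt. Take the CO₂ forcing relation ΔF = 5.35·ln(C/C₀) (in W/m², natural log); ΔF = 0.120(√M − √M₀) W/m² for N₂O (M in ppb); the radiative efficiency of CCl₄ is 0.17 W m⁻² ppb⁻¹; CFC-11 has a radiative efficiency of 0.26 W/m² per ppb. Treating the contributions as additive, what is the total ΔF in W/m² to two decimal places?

CO₂: 5.35 × ln(905/285) = 5.35 × ln(3.17544) = 5.35 × 1.15545 = 6.1817 W/m².
N₂O: 0.120 × (√401 − √277) = 0.120 × (20.0250 − 16.6433) = 0.120 × 3.3817 = 0.4058 W/m².
CCl₄: Δ = 91 − 1 = 90 ppt = 0.090 ppb; ΔF = 0.17 × 0.090 = 0.0153 W/m².
CFC-11: Δ = 243 − 0 = 243 ppt = 0.243 ppb; ΔF = 0.26 × 0.243 = 0.0632 W/m².
Total ΔF = 6.1817 + 0.4058 + 0.0153 + 0.0632 = 6.6660 W/m².

ΔF = 6.67 W/m²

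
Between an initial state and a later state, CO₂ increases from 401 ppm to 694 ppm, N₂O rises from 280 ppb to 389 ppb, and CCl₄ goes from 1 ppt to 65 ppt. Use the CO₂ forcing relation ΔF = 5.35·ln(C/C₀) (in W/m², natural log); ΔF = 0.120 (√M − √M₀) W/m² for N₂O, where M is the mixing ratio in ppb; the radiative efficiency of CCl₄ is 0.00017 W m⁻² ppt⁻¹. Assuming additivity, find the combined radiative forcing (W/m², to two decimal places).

CO₂: 5.35 × ln(694/401) = 5.35 × ln(1.73067) = 5.35 × 0.54851 = 2.9345 W/m².
N₂O: 0.120 × (√389 − √280) = 0.120 × (19.7231 − 16.7332) = 0.120 × 2.9899 = 0.3588 W/m².
CCl₄: ΔF = 0.00017 × (65 − 1) = 0.00017 × 64 = 0.0109 W/m².
Total ΔF = 2.9345 + 0.3588 + 0.0109 = 3.3042 W/m².

ΔF = 3.30 W/m²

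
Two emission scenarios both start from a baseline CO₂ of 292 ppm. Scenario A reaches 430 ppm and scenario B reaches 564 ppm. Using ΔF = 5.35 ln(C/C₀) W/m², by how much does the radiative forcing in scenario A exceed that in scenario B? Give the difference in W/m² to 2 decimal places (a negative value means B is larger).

ΔF_A = 5.35 ln(430/292) = 5.35 × 0.38703 = 2.0706 W/m².
ΔF_B = 5.35 ln(564/292) = 5.35 × 0.65830 = 3.5219 W/m².
Difference: 2.0706 − 3.5219 = -1.4513 W/m².
(Equivalently, ΔF_A − ΔF_B = 5.35 ln(430/564) = 5.35 × -0.27127 = -1.4513 W/m².)

ΔF_A − ΔF_B = -1.45 W/m²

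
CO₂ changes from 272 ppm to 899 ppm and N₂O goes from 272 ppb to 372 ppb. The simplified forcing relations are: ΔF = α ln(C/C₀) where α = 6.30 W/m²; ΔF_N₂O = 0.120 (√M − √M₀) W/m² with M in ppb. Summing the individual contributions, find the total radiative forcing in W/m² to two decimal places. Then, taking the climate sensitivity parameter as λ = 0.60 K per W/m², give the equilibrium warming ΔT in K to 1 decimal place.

CO₂: 6.30 × ln(899/272) = 6.30 × ln(3.30515) = 6.30 × 1.19548 = 7.5315 W/m².
N₂O: 0.120 × (√372 − √272) = 0.120 × (19.2873 − 16.4924) = 0.120 × 2.7949 = 0.3354 W/m².
Total ΔF = 7.5315 + 0.3354 = 7.8669 W/m².
ΔT = λ ΔF = 0.60 × 7.87 = 4.7220 K.

ΔF = 7.87 W/m²; ΔT = 4.7 K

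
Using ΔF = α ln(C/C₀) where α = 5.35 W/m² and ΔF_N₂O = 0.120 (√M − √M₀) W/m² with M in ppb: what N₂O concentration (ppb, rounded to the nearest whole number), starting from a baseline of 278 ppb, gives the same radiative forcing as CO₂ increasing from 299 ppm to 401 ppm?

M ≈ 886 ppb

CO₂ forcing: 5.35 × ln(401/299) = 5.35 × 0.293518 = 1.57032 W/m².
Set 0.120(√M − √278) = 1.57032: √M = 1.57032/0.120 + √278 = 13.0860 + 16.6733 = 29.7593.
M = (29.7593)² = 885.62 ppb.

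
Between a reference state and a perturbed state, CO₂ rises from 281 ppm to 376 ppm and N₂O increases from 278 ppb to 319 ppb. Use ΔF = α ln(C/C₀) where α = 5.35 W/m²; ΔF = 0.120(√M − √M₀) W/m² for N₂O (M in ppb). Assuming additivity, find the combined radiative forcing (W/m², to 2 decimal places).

ΔF = 1.70 W/m²

CO₂: 5.35 × ln(376/281) = 5.35 × ln(1.33808) = 5.35 × 0.29124 = 1.5581 W/m².
N₂O: 0.120 × (√319 − √278) = 0.120 × (17.8606 − 16.6733) = 0.120 × 1.1873 = 0.1425 W/m².
Total ΔF = 1.5581 + 0.1425 = 1.7006 W/m².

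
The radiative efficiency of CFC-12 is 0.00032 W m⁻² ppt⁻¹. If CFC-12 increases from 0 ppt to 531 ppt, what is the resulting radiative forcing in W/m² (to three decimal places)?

CFC-12: ΔF = 0.00032 × (531 − 0) = 0.00032 × 531 = 0.1699 W/m².

ΔF = 0.170 W/m²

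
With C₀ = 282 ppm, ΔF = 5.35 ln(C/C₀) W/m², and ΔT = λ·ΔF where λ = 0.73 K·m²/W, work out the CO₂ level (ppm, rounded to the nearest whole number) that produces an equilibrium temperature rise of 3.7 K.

Required forcing: ΔF = ΔT/λ = 3.7/0.73 = 5.0685 W/m².
Then ln(C/282) = ΔF/5.35 = 5.0685/5.35 = 0.94738.
So C = 282 × e^0.94738 = 282 × 2.57894 = 727.26 ppm.

C ≈ 727 ppm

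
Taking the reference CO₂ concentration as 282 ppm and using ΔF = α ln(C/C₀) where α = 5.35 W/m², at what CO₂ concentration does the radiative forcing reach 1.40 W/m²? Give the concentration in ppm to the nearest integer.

Set 5.35 ln(C/282) = 1.40, so ln(C/282) = 1.40/5.35 = 0.26168.
Then C/282 = e^0.26168 = 1.29911, giving C = 282 × 1.29911 = 366.35 ppm.

C ≈ 366 ppm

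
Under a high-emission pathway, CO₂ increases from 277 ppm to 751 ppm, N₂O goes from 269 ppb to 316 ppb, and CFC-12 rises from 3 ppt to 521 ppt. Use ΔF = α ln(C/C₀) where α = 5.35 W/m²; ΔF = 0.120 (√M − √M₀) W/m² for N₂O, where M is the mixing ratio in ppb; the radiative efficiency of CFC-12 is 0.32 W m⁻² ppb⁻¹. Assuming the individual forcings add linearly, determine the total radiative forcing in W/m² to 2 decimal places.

ΔF = 5.67 W/m²

CO₂: 5.35 × ln(751/277) = 5.35 × ln(2.71119) = 5.35 × 0.99739 = 5.3360 W/m².
N₂O: 0.120 × (√316 − √269) = 0.120 × (17.7764 − 16.4012) = 0.120 × 1.3752 = 0.1650 W/m².
CFC-12: Δ = 521 − 3 = 518 ppt = 0.518 ppb; ΔF = 0.32 × 0.518 = 0.1658 W/m².
Total ΔF = 5.3360 + 0.1650 + 0.1658 = 5.6668 W/m².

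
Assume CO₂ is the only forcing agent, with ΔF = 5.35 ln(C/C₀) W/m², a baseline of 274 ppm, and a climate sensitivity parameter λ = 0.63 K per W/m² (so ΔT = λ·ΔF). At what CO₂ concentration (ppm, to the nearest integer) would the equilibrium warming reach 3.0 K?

Required forcing: ΔF = ΔT/λ = 3.0/0.63 = 4.7619 W/m².
Then ln(C/274) = ΔF/5.35 = 4.7619/5.35 = 0.89007.
So C = 274 × e^0.89007 = 274 × 2.43530 = 667.27 ppm.

C ≈ 667 ppm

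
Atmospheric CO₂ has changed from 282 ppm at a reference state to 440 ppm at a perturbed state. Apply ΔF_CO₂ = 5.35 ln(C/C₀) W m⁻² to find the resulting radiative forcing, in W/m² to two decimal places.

ΔF = 2.38 W/m²

CO₂: 5.35 × ln(440/282) = 5.35 × ln(1.56028) = 5.35 × 0.44487 = 2.3801 W/m².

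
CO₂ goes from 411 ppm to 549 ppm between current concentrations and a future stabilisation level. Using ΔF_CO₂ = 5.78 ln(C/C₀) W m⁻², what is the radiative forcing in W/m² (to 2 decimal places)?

CO₂: 5.78 × ln(549/411) = 5.78 × ln(1.33577) = 5.78 × 0.28951 = 1.6734 W/m².

ΔF = 1.67 W/m²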